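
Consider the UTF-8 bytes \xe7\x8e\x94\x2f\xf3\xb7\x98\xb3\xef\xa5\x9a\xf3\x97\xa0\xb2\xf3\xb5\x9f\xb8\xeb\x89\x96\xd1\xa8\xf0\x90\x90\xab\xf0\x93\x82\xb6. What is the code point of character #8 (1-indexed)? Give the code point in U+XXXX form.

U+0468

Offset 0: leading byte 0xE7 = 11100111 → 3-byte char #1 = E7 8E 94.
Offset 3: leading byte 0x2F = 00101111 → 1-byte char #2 = 2F.
Offset 4: leading byte 0xF3 = 11110011 → 4-byte char #3 = F3 B7 98 B3.
Offset 8: leading byte 0xEF = 11101111 → 3-byte char #4 = EF A5 9A.
Offset 11: leading byte 0xF3 = 11110011 → 4-byte char #5 = F3 97 A0 B2.
Offset 15: leading byte 0xF3 = 11110011 → 4-byte char #6 = F3 B5 9F B8.
Offset 19: leading byte 0xEB = 11101011 → 3-byte char #7 = EB 89 96.
Offset 22: leading byte 0xD1 = 11010001 → 2-byte char #8 = D1 A8.
Leading byte 0xD1 = 11010001 matches 110xxxxx → 2-byte sequence.
Byte 1: 0xD1 = 11010001, payload 10001 (5 bits).
Byte 2: 0xA8 = 10101000 (10xxxxxx ✓), payload 101000.
Concatenate: 10001101000 = 0x468 (11 bits → U+0468).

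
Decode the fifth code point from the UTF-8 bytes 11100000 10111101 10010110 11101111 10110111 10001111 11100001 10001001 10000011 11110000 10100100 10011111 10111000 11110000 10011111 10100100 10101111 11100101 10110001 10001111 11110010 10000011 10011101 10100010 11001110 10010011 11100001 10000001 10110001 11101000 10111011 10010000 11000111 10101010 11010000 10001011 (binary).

U+1F92F

Offset 0: leading byte 0xE0 = 11100000 → 3-byte char #1 = E0 BD 96.
Offset 3: leading byte 0xEF = 11101111 → 3-byte char #2 = EF B7 8F.
Offset 6: leading byte 0xE1 = 11100001 → 3-byte char #3 = E1 89 83.
Offset 9: leading byte 0xF0 = 11110000 → 4-byte char #4 = F0 A4 9F B8.
Offset 13: leading byte 0xF0 = 11110000 → 4-byte char #5 = F0 9F A4 AF.
Leading byte 0xF0 = 11110000 matches 11110xxx → 4-byte sequence.
Byte 1: 0xF0 = 11110000, payload 000 (3 bits).
Byte 2: 0x9F = 10011111 (10xxxxxx ✓), payload 011111.
Byte 3: 0xA4 = 10100100 (10xxxxxx ✓), payload 100100.
Byte 4: 0xAF = 10101111 (10xxxxxx ✓), payload 101111.
Concatenate: 000011111100100101111 = 0x1F92F (21 bits → U+1F92F).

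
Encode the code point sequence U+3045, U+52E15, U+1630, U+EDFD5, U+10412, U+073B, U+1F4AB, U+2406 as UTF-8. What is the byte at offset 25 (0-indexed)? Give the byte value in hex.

U+3045 → 3-byte form E3 81 85 at offsets 0–2.
U+52E15 → 4-byte form F1 92 B8 95 at offsets 3–6.
U+1630 → 3-byte form E1 98 B0 at offsets 7–9.
U+EDFD5 → 4-byte form F3 AD BF 95 at offsets 10–13.
U+10412 → 4-byte form F0 90 90 92 at offsets 14–17.
U+073B → 2-byte form DC BB at offsets 18–19.
U+1F4AB → 4-byte form F0 9F 92 AB at offsets 20–23.
U+2406 → 3-byte form E2 90 86 at offsets 24–26.
Offset 25 falls in char 8's range; it's byte 2 of E2 90 86 = 0x90.

0x90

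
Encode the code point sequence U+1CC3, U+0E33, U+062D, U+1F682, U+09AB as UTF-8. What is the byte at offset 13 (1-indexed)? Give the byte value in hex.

1-indexed offset 13 is 0-indexed offset 12.
U+1CC3 → 3-byte form E1 B3 83 at offsets 0–2.
U+0E33 → 3-byte form E0 B8 B3 at offsets 3–5.
U+062D → 2-byte form D8 AD at offsets 6–7.
U+1F682 → 4-byte form F0 9F 9A 82 at offsets 8–11.
U+09AB → 3-byte form E0 A6 AB at offsets 12–14.
Offset 12 falls in char 5's range; it's byte 1 of E0 A6 AB = 0xE0.

0xE0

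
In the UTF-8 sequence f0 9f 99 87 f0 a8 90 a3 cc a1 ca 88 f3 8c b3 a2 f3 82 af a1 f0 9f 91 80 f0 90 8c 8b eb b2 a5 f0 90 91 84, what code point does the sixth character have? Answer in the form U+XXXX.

Offset 0: leading byte 0xF0 = 11110000 → 4-byte char #1 = F0 9F 99 87.
Offset 4: leading byte 0xF0 = 11110000 → 4-byte char #2 = F0 A8 90 A3.
Offset 8: leading byte 0xCC = 11001100 → 2-byte char #3 = CC A1.
Offset 10: leading byte 0xCA = 11001010 → 2-byte char #4 = CA 88.
Offset 12: leading byte 0xF3 = 11110011 → 4-byte char #5 = F3 8C B3 A2.
Offset 16: leading byte 0xF3 = 11110011 → 4-byte char #6 = F3 82 AF A1.
Leading byte 0xF3 = 11110011 matches 11110xxx → 4-byte sequence.
Byte 1: 0xF3 = 11110011, payload 011 (3 bits).
Byte 2: 0x82 = 10000010 (10xxxxxx ✓), payload 000010.
Byte 3: 0xAF = 10101111 (10xxxxxx ✓), payload 101111.
Byte 4: 0xA1 = 10100001 (10xxxxxx ✓), payload 100001.
Concatenate: 011000010101111100001 = 0xC2BE1 (21 bits → U+C2BE1).

U+C2BE1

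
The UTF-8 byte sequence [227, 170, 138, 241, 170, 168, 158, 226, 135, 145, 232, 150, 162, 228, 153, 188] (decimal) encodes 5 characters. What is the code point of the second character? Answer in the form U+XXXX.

U+6AA1E

Offset 0: leading byte 0xE3 = 11100011 → 3-byte char #1 = E3 AA 8A.
Offset 3: leading byte 0xF1 = 11110001 → 4-byte char #2 = F1 AA A8 9E.
Leading byte 0xF1 = 11110001 matches 11110xxx → 4-byte sequence.
Byte 1: 0xF1 = 11110001, payload 001 (3 bits).
Byte 2: 0xAA = 10101010 (10xxxxxx ✓), payload 101010.
Byte 3: 0xA8 = 10101000 (10xxxxxx ✓), payload 101000.
Byte 4: 0x9E = 10011110 (10xxxxxx ✓), payload 011110.
Concatenate: 001101010101000011110 = 0x6AA1E (21 bits → U+6AA1E).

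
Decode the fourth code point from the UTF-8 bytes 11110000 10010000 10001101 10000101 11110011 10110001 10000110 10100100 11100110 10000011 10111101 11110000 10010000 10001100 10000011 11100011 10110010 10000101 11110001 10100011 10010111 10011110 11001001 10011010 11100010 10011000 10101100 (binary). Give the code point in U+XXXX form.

Offset 0: leading byte 0xF0 = 11110000 → 4-byte char #1 = F0 90 8D 85.
Offset 4: leading byte 0xF3 = 11110011 → 4-byte char #2 = F3 B1 86 A4.
Offset 8: leading byte 0xE6 = 11100110 → 3-byte char #3 = E6 83 BD.
Offset 11: leading byte 0xF0 = 11110000 → 4-byte char #4 = F0 90 8C 83.
Leading byte 0xF0 = 11110000 matches 11110xxx → 4-byte sequence.
Byte 1: 0xF0 = 11110000, payload 000 (3 bits).
Byte 2: 0x90 = 10010000 (10xxxxxx ✓), payload 010000.
Byte 3: 0x8C = 10001100 (10xxxxxx ✓), payload 001100.
Byte 4: 0x83 = 10000011 (10xxxxxx ✓), payload 000011.
Concatenate: 000010000001100000011 = 0x10303 (21 bits → U+10303).

U+10303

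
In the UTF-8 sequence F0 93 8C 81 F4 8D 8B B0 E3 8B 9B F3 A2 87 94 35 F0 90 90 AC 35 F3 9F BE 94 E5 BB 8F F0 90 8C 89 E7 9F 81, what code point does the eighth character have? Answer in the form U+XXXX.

Offset 0: leading byte 0xF0 = 11110000 → 4-byte char #1 = F0 93 8C 81.
Offset 4: leading byte 0xF4 = 11110100 → 4-byte char #2 = F4 8D 8B B0.
Offset 8: leading byte 0xE3 = 11100011 → 3-byte char #3 = E3 8B 9B.
Offset 11: leading byte 0xF3 = 11110011 → 4-byte char #4 = F3 A2 87 94.
Offset 15: leading byte 0x35 = 00110101 → 1-byte char #5 = 35.
Offset 16: leading byte 0xF0 = 11110000 → 4-byte char #6 = F0 90 90 AC.
Offset 20: leading byte 0x35 = 00110101 → 1-byte char #7 = 35.
Offset 21: leading byte 0xF3 = 11110011 → 4-byte char #8 = F3 9F BE 94.
Leading byte 0xF3 = 11110011 matches 11110xxx → 4-byte sequence.
Byte 1: 0xF3 = 11110011, payload 011 (3 bits).
Byte 2: 0x9F = 10011111 (10xxxxxx ✓), payload 011111.
Byte 3: 0xBE = 10111110 (10xxxxxx ✓), payload 111110.
Byte 4: 0x94 = 10010100 (10xxxxxx ✓), payload 010100.
Concatenate: 011011111111110010100 = 0xDFF94 (21 bits → U+DFF94).

U+DFF94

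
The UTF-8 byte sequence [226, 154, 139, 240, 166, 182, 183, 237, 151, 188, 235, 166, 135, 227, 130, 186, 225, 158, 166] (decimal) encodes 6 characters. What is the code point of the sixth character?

Offset 0: leading byte 0xE2 = 11100010 → 3-byte char #1 = E2 9A 8B.
Offset 3: leading byte 0xF0 = 11110000 → 4-byte char #2 = F0 A6 B6 B7.
Offset 7: leading byte 0xED = 11101101 → 3-byte char #3 = ED 97 BC.
Offset 10: leading byte 0xEB = 11101011 → 3-byte char #4 = EB A6 87.
Offset 13: leading byte 0xE3 = 11100011 → 3-byte char #5 = E3 82 BA.
Offset 16: leading byte 0xE1 = 11100001 → 3-byte char #6 = E1 9E A6.
Leading byte 0xE1 = 11100001 matches 1110xxxx → 3-byte sequence.
Byte 1: 0xE1 = 11100001, payload 0001 (4 bits).
Byte 2: 0x9E = 10011110 (10xxxxxx ✓), payload 011110.
Byte 3: 0xA6 = 10100110 (10xxxxxx ✓), payload 100110.
Concatenate: 0001011110100110 = 0x17A6 (16 bits → U+17A6).

U+17A6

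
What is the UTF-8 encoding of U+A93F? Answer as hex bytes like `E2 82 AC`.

U+A93F = 0xA93F = 43327 decimal. In range U+0800–U+FFFF → 3-byte form: 1110xxxx 10xxxxxx 10xxxxxx.
Binary (16 bits): 1010100100111111.
Split 4+6+6: 1010 | 100100 | 111111.
Byte 1: 11101010 = 0xEA.
Byte 2: 10100100 = 0xA4.
Byte 3: 10111111 = 0xBF.

EA A4 BF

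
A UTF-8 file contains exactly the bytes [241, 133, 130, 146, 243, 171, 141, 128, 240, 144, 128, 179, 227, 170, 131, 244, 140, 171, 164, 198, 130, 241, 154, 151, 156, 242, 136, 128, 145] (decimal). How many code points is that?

Byte at offset 0: 0xF1 = 11110001 → 4-byte char (#1). Advance 4.
Byte at offset 4: 0xF3 = 11110011 → 4-byte char (#2). Advance 4.
Byte at offset 8: 0xF0 = 11110000 → 4-byte char (#3). Advance 4.
Byte at offset 12: 0xE3 = 11100011 → 3-byte char (#4). Advance 3.
Byte at offset 15: 0xF4 = 11110100 → 4-byte char (#5). Advance 4.
Byte at offset 19: 0xC6 = 11000110 → 2-byte char (#6). Advance 2.
Byte at offset 21: 0xF1 = 11110001 → 4-byte char (#7). Advance 4.
Byte at offset 25: 0xF2 = 11110010 → 4-byte char (#8). Advance 4.
Reached end at offset 29 after 8 code points.

8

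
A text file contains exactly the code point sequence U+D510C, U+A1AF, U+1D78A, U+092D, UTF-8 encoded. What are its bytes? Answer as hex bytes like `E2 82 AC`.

F3 95 84 8C EA 86 AF F0 9D 9E 8A E0 A4 AD

U+D510C: 4-byte form → F3 95 84 8C.
U+A1AF: 3-byte form → EA 86 AF.
U+1D78A: 4-byte form → F0 9D 9E 8A.
U+092D: 3-byte form → E0 A4 AD.
Concatenated (14 bytes): F3 95 84 8C EA 86 AF F0 9D 9E 8A E0 A4 AD.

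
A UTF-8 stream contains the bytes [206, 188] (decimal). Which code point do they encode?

U+03BC

Leading byte 0xCE = 11001110 matches 110xxxxx → 2-byte sequence.
Byte 1: 0xCE = 11001110, payload 01110 (5 bits).
Byte 2: 0xBC = 10111100 (10xxxxxx ✓), payload 111100.
Concatenate: 01110111100 = 0x3BC (11 bits → U+03BC).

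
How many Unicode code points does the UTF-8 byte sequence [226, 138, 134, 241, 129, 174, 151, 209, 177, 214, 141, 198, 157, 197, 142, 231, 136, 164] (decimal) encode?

7

Byte at offset 0: 0xE2 = 11100010 → 3-byte char (#1). Advance 3.
Byte at offset 3: 0xF1 = 11110001 → 4-byte char (#2). Advance 4.
Byte at offset 7: 0xD1 = 11010001 → 2-byte char (#3). Advance 2.
Byte at offset 9: 0xD6 = 11010110 → 2-byte char (#4). Advance 2.
Byte at offset 11: 0xC6 = 11000110 → 2-byte char (#5). Advance 2.
Byte at offset 13: 0xC5 = 11000101 → 2-byte char (#6). Advance 2.
Byte at offset 15: 0xE7 = 11100111 → 3-byte char (#7). Advance 3.
Reached end at offset 18 after 7 code points.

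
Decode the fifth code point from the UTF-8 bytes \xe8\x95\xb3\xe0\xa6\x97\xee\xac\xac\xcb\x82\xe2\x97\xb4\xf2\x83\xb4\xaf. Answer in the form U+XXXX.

U+25F4

Offset 0: leading byte 0xE8 = 11101000 → 3-byte char #1 = E8 95 B3.
Offset 3: leading byte 0xE0 = 11100000 → 3-byte char #2 = E0 A6 97.
Offset 6: leading byte 0xEE = 11101110 → 3-byte char #3 = EE AC AC.
Offset 9: leading byte 0xCB = 11001011 → 2-byte char #4 = CB 82.
Offset 11: leading byte 0xE2 = 11100010 → 3-byte char #5 = E2 97 B4.
Leading byte 0xE2 = 11100010 matches 1110xxxx → 3-byte sequence.
Byte 1: 0xE2 = 11100010, payload 0010 (4 bits).
Byte 2: 0x97 = 10010111 (10xxxxxx ✓), payload 010111.
Byte 3: 0xB4 = 10110100 (10xxxxxx ✓), payload 110100.
Concatenate: 0010010111110100 = 0x25F4 (16 bits → U+25F4).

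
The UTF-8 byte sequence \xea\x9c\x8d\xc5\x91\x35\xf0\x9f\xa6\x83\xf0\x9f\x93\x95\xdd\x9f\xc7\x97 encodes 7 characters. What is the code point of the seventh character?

U+01D7

Offset 0: leading byte 0xEA = 11101010 → 3-byte char #1 = EA 9C 8D.
Offset 3: leading byte 0xC5 = 11000101 → 2-byte char #2 = C5 91.
Offset 5: leading byte 0x35 = 00110101 → 1-byte char #3 = 35.
Offset 6: leading byte 0xF0 = 11110000 → 4-byte char #4 = F0 9F A6 83.
Offset 10: leading byte 0xF0 = 11110000 → 4-byte char #5 = F0 9F 93 95.
Offset 14: leading byte 0xDD = 11011101 → 2-byte char #6 = DD 9F.
Offset 16: leading byte 0xC7 = 11000111 → 2-byte char #7 = C7 97.
Leading byte 0xC7 = 11000111 matches 110xxxxx → 2-byte sequence.
Byte 1: 0xC7 = 11000111, payload 00111 (5 bits).
Byte 2: 0x97 = 10010111 (10xxxxxx ✓), payload 010111.
Concatenate: 00111010111 = 0x1D7 (11 bits → U+01D7).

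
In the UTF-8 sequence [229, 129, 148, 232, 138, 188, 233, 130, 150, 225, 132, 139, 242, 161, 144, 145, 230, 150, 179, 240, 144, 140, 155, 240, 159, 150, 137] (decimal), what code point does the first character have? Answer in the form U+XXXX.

U+5054

Offset 0: leading byte 0xE5 = 11100101 → 3-byte char #1 = E5 81 94.
Leading byte 0xE5 = 11100101 matches 1110xxxx → 3-byte sequence.
Byte 1: 0xE5 = 11100101, payload 0101 (4 bits).
Byte 2: 0x81 = 10000001 (10xxxxxx ✓), payload 000001.
Byte 3: 0x94 = 10010100 (10xxxxxx ✓), payload 010100.
Concatenate: 0101000001010100 = 0x5054 (16 bits → U+5054).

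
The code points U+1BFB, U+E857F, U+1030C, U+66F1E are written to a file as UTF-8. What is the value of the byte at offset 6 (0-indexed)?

U+1BFB → 3-byte form E1 AF BB at offsets 0–2.
U+E857F → 4-byte form F3 A8 95 BF at offsets 3–6.
Offset 6 falls in char 2's range; it's byte 4 of F3 A8 95 BF = 0xBF.

0xBF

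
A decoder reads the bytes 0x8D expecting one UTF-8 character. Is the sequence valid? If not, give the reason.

invalid (continuation byte with no leading byte)

Byte 0x8D = 10001101 has the form 10xxxxxx — a continuation byte — but there is no preceding leading byte.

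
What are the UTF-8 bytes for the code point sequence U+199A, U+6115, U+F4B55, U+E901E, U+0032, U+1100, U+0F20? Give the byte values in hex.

E1 A6 9A E6 84 95 F3 B4 AD 95 F3 A9 80 9E 32 E1 84 80 E0 BC A0

U+199A: 3-byte form → E1 A6 9A.
U+6115: 3-byte form → E6 84 95.
U+F4B55: 4-byte form → F3 B4 AD 95.
U+E901E: 4-byte form → F3 A9 80 9E.
U+0032: 1-byte form → 32.
U+1100: 3-byte form → E1 84 80.
U+0F20: 3-byte form → E0 BC A0.
Concatenated (21 bytes): E1 A6 9A E6 84 95 F3 B4 AD 95 F3 A9 80 9E 32 E1 84 80 E0 BC A0.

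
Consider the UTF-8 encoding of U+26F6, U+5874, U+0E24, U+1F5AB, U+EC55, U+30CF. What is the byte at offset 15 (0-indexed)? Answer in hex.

0x95

U+26F6 → 3-byte form E2 9B B6 at offsets 0–2.
U+5874 → 3-byte form E5 A1 B4 at offsets 3–5.
U+0E24 → 3-byte form E0 B8 A4 at offsets 6–8.
U+1F5AB → 4-byte form F0 9F 96 AB at offsets 9–12.
U+EC55 → 3-byte form EE B1 95 at offsets 13–15.
Offset 15 falls in char 5's range; it's byte 3 of EE B1 95 = 0x95.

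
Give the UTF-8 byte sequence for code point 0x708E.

E7 82 8E

U+708E = 0x708E = 28814 decimal. In range U+0800–U+FFFF → 3-byte form: 1110xxxx 10xxxxxx 10xxxxxx.
Binary (16 bits): 0111000010001110.
Split 4+6+6: 0111 | 000010 | 001110.
Byte 1: 11100111 = 0xE7.
Byte 2: 10000010 = 0x82.
Byte 3: 10001110 = 0x8E.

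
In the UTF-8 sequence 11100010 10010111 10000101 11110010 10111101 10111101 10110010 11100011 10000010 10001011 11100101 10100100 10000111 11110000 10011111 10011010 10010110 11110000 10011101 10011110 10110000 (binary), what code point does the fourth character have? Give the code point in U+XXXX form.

Offset 0: leading byte 0xE2 = 11100010 → 3-byte char #1 = E2 97 85.
Offset 3: leading byte 0xF2 = 11110010 → 4-byte char #2 = F2 BD BD B2.
Offset 7: leading byte 0xE3 = 11100011 → 3-byte char #3 = E3 82 8B.
Offset 10: leading byte 0xE5 = 11100101 → 3-byte char #4 = E5 A4 87.
Leading byte 0xE5 = 11100101 matches 1110xxxx → 3-byte sequence.
Byte 1: 0xE5 = 11100101, payload 0101 (4 bits).
Byte 2: 0xA4 = 10100100 (10xxxxxx ✓), payload 100100.
Byte 3: 0x87 = 10000111 (10xxxxxx ✓), payload 000111.
Concatenate: 0101100100000111 = 0x5907 (16 bits → U+5907).

U+5907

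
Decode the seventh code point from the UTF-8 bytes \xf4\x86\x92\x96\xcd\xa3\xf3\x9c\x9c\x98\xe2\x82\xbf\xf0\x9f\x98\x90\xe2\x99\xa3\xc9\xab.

U+026B

Offset 0: leading byte 0xF4 = 11110100 → 4-byte char #1 = F4 86 92 96.
Offset 4: leading byte 0xCD = 11001101 → 2-byte char #2 = CD A3.
Offset 6: leading byte 0xF3 = 11110011 → 4-byte char #3 = F3 9C 9C 98.
Offset 10: leading byte 0xE2 = 11100010 → 3-byte char #4 = E2 82 BF.
Offset 13: leading byte 0xF0 = 11110000 → 4-byte char #5 = F0 9F 98 90.
Offset 17: leading byte 0xE2 = 11100010 → 3-byte char #6 = E2 99 A3.
Offset 20: leading byte 0xC9 = 11001001 → 2-byte char #7 = C9 AB.
Leading byte 0xC9 = 11001001 matches 110xxxxx → 2-byte sequence.
Byte 1: 0xC9 = 11001001, payload 01001 (5 bits).
Byte 2: 0xAB = 10101011 (10xxxxxx ✓), payload 101011.
Concatenate: 01001101011 = 0x26B (11 bits → U+026B).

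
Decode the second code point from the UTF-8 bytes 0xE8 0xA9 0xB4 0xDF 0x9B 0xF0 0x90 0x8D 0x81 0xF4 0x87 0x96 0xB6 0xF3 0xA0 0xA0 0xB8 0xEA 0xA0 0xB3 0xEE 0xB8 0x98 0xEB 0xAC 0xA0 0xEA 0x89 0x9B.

Offset 0: leading byte 0xE8 = 11101000 → 3-byte char #1 = E8 A9 B4.
Offset 3: leading byte 0xDF = 11011111 → 2-byte char #2 = DF 9B.
Leading byte 0xDF = 11011111 matches 110xxxxx → 2-byte sequence.
Byte 1: 0xDF = 11011111, payload 11111 (5 bits).
Byte 2: 0x9B = 10011011 (10xxxxxx ✓), payload 011011.
Concatenate: 11111011011 = 0x7DB (11 bits → U+07DB).

U+07DB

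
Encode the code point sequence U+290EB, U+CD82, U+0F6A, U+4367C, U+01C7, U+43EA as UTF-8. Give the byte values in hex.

U+290EB: 4-byte form → F0 A9 83 AB.
U+CD82: 3-byte form → EC B6 82.
U+0F6A: 3-byte form → E0 BD AA.
U+4367C: 4-byte form → F1 83 99 BC.
U+01C7: 2-byte form → C7 87.
U+43EA: 3-byte form → E4 8F AA.
Concatenated (19 bytes): F0 A9 83 AB EC B6 82 E0 BD AA F1 83 99 BC C7 87 E4 8F AA.

F0 A9 83 AB EC B6 82 E0 BD AA F1 83 99 BC C7 87 E4 8F AA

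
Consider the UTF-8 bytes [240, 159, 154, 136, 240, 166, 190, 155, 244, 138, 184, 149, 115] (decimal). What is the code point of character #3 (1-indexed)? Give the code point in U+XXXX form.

U+10AE15

Offset 0: leading byte 0xF0 = 11110000 → 4-byte char #1 = F0 9F 9A 88.
Offset 4: leading byte 0xF0 = 11110000 → 4-byte char #2 = F0 A6 BE 9B.
Offset 8: leading byte 0xF4 = 11110100 → 4-byte char #3 = F4 8A B8 95.
Leading byte 0xF4 = 11110100 matches 11110xxx → 4-byte sequence.
Byte 1: 0xF4 = 11110100, payload 100 (3 bits).
Byte 2: 0x8A = 10001010 (10xxxxxx ✓), payload 001010.
Byte 3: 0xB8 = 10111000 (10xxxxxx ✓), payload 111000.
Byte 4: 0x95 = 10010101 (10xxxxxx ✓), payload 010101.
Concatenate: 100001010111000010101 = 0x10AE15 (21 bits → U+10AE15).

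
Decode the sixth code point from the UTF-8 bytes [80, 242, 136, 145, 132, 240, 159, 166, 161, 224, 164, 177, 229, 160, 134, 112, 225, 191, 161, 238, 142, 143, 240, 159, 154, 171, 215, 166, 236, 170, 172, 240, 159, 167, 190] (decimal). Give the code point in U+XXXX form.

U+0070

Offset 0: leading byte 0x50 = 01010000 → 1-byte char #1 = 50.
Offset 1: leading byte 0xF2 = 11110010 → 4-byte char #2 = F2 88 91 84.
Offset 5: leading byte 0xF0 = 11110000 → 4-byte char #3 = F0 9F A6 A1.
Offset 9: leading byte 0xE0 = 11100000 → 3-byte char #4 = E0 A4 B1.
Offset 12: leading byte 0xE5 = 11100101 → 3-byte char #5 = E5 A0 86.
Offset 15: leading byte 0x70 = 01110000 → 1-byte char #6 = 70.
Leading byte 0x70 = 01110000 matches 0xxxxxxx → 1-byte sequence.
Byte 1: 0x70 = 01110000, payload 1110000 (7 bits).
Concatenate: 1110000 = 0x70 (7 bits → U+0070).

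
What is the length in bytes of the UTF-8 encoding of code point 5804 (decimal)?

U+16AC = 0x16AC. UTF-8 uses 1 byte below 0x80, 2 below 0x800, 3 below 0x10000, 4 up to 0x10FFFF. 0x16AC is in U+0800–U+FFFF → 3 bytes.

3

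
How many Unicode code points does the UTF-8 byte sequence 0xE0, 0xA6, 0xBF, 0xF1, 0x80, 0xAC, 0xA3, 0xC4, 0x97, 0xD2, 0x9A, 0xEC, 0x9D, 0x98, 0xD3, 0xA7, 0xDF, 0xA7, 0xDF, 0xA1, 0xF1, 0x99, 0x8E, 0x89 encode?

9

Byte at offset 0: 0xE0 = 11100000 → 3-byte char (#1). Advance 3.
Byte at offset 3: 0xF1 = 11110001 → 4-byte char (#2). Advance 4.
Byte at offset 7: 0xC4 = 11000100 → 2-byte char (#3). Advance 2.
Byte at offset 9: 0xD2 = 11010010 → 2-byte char (#4). Advance 2.
Byte at offset 11: 0xEC = 11101100 → 3-byte char (#5). Advance 3.
Byte at offset 14: 0xD3 = 11010011 → 2-byte char (#6). Advance 2.
Byte at offset 16: 0xDF = 11011111 → 2-byte char (#7). Advance 2.
Byte at offset 18: 0xDF = 11011111 → 2-byte char (#8). Advance 2.
Byte at offset 20: 0xF1 = 11110001 → 4-byte char (#9). Advance 4.
Reached end at offset 24 after 9 code points.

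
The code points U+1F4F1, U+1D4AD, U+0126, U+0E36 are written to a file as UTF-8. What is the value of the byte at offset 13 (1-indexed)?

1-indexed offset 13 is 0-indexed offset 12.
U+1F4F1 → 4-byte form F0 9F 93 B1 at offsets 0–3.
U+1D4AD → 4-byte form F0 9D 92 AD at offsets 4–7.
U+0126 → 2-byte form C4 A6 at offsets 8–9.
U+0E36 → 3-byte form E0 B8 B6 at offsets 10–12.
Offset 12 falls in char 4's range; it's byte 3 of E0 B8 B6 = 0xB6.

0xB6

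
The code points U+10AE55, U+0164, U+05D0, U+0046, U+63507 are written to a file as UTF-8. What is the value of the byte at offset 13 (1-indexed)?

1-indexed offset 13 is 0-indexed offset 12.
U+10AE55 → 4-byte form F4 8A B9 95 at offsets 0–3.
U+0164 → 2-byte form C5 A4 at offsets 4–5.
U+05D0 → 2-byte form D7 90 at offsets 6–7.
U+0046 → 1-byte form 46 at offsets 8–8.
U+63507 → 4-byte form F1 A3 94 87 at offsets 9–12.
Offset 12 falls in char 5's range; it's byte 4 of F1 A3 94 87 = 0x87.

0x87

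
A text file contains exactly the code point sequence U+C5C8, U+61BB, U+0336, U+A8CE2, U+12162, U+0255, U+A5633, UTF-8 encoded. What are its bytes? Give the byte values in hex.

U+C5C8: 3-byte form → EC 97 88.
U+61BB: 3-byte form → E6 86 BB.
U+0336: 2-byte form → CC B6.
U+A8CE2: 4-byte form → F2 A8 B3 A2.
U+12162: 4-byte form → F0 92 85 A2.
U+0255: 2-byte form → C9 95.
U+A5633: 4-byte form → F2 A5 98 B3.
Concatenated (22 bytes): EC 97 88 E6 86 BB CC B6 F2 A8 B3 A2 F0 92 85 A2 C9 95 F2 A5 98 B3.

EC 97 88 E6 86 BB CC B6 F2 A8 B3 A2 F0 92 85 A2 C9 95 F2 A5 98 B3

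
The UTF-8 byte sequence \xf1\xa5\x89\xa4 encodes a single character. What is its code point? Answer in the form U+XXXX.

U+65264

Leading byte 0xF1 = 11110001 matches 11110xxx → 4-byte sequence.
Byte 1: 0xF1 = 11110001, payload 001 (3 bits).
Byte 2: 0xA5 = 10100101 (10xxxxxx ✓), payload 100101.
Byte 3: 0x89 = 10001001 (10xxxxxx ✓), payload 001001.
Byte 4: 0xA4 = 10100100 (10xxxxxx ✓), payload 100100.
Concatenate: 001100101001001100100 = 0x65264 (21 bits → U+65264).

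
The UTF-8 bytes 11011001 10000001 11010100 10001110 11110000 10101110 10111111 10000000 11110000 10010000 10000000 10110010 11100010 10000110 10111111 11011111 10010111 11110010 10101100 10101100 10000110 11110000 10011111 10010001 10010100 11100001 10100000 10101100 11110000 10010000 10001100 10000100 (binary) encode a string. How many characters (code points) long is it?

10

Byte at offset 0: 0xD9 = 11011001 → 2-byte char (#1). Advance 2.
Byte at offset 2: 0xD4 = 11010100 → 2-byte char (#2). Advance 2.
Byte at offset 4: 0xF0 = 11110000 → 4-byte char (#3). Advance 4.
Byte at offset 8: 0xF0 = 11110000 → 4-byte char (#4). Advance 4.
Byte at offset 12: 0xE2 = 11100010 → 3-byte char (#5). Advance 3.
Byte at offset 15: 0xDF = 11011111 → 2-byte char (#6). Advance 2.
Byte at offset 17: 0xF2 = 11110010 → 4-byte char (#7). Advance 4.
Byte at offset 21: 0xF0 = 11110000 → 4-byte char (#8). Advance 4.
Byte at offset 25: 0xE1 = 11100001 → 3-byte char (#9). Advance 3.
Byte at offset 28: 0xF0 = 11110000 → 4-byte char (#10). Advance 4.
Reached end at offset 32 after 10 code points.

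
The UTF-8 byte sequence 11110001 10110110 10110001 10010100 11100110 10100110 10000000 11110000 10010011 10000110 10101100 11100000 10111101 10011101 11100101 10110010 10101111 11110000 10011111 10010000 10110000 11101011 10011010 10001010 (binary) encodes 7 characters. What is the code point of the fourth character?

U+0F5D

Offset 0: leading byte 0xF1 = 11110001 → 4-byte char #1 = F1 B6 B1 94.
Offset 4: leading byte 0xE6 = 11100110 → 3-byte char #2 = E6 A6 80.
Offset 7: leading byte 0xF0 = 11110000 → 4-byte char #3 = F0 93 86 AC.
Offset 11: leading byte 0xE0 = 11100000 → 3-byte char #4 = E0 BD 9D.
Leading byte 0xE0 = 11100000 matches 1110xxxx → 3-byte sequence.
Byte 1: 0xE0 = 11100000, payload 0000 (4 bits).
Byte 2: 0xBD = 10111101 (10xxxxxx ✓), payload 111101.
Byte 3: 0x9D = 10011101 (10xxxxxx ✓), payload 011101.
Concatenate: 0000111101011101 = 0xF5D (16 bits → U+0F5D).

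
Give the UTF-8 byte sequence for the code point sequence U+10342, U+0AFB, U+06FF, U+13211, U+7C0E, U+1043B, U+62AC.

U+10342: 4-byte form → F0 90 8D 82.
U+0AFB: 3-byte form → E0 AB BB.
U+06FF: 2-byte form → DB BF.
U+13211: 4-byte form → F0 93 88 91.
U+7C0E: 3-byte form → E7 B0 8E.
U+1043B: 4-byte form → F0 90 90 BB.
U+62AC: 3-byte form → E6 8A AC.
Concatenated (23 bytes): F0 90 8D 82 E0 AB BB DB BF F0 93 88 91 E7 B0 8E F0 90 90 BB E6 8A AC.

F0 90 8D 82 E0 AB BB DB BF F0 93 88 91 E7 B0 8E F0 90 90 BB E6 8A AC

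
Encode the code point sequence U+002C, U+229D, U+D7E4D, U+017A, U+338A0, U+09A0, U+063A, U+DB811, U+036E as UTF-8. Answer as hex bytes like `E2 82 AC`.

U+002C: 1-byte form → 2C.
U+229D: 3-byte form → E2 8A 9D.
U+D7E4D: 4-byte form → F3 97 B9 8D.
U+017A: 2-byte form → C5 BA.
U+338A0: 4-byte form → F0 B3 A2 A0.
U+09A0: 3-byte form → E0 A6 A0.
U+063A: 2-byte form → D8 BA.
U+DB811: 4-byte form → F3 9B A0 91.
U+036E: 2-byte form → CD AE.
Concatenated (25 bytes): 2C E2 8A 9D F3 97 B9 8D C5 BA F0 B3 A2 A0 E0 A6 A0 D8 BA F3 9B A0 91 CD AE.

2C E2 8A 9D F3 97 B9 8D C5 BA F0 B3 A2 A0 E0 A6 A0 D8 BA F3 9B A0 91 CD AE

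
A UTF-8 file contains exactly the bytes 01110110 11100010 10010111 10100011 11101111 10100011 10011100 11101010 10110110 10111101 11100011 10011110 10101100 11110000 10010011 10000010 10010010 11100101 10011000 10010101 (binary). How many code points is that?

Byte at offset 0: 0x76 = 01110110 → 1-byte char (#1). Advance 1.
Byte at offset 1: 0xE2 = 11100010 → 3-byte char (#2). Advance 3.
Byte at offset 4: 0xEF = 11101111 → 3-byte char (#3). Advance 3.
Byte at offset 7: 0xEA = 11101010 → 3-byte char (#4). Advance 3.
Byte at offset 10: 0xE3 = 11100011 → 3-byte char (#5). Advance 3.
Byte at offset 13: 0xF0 = 11110000 → 4-byte char (#6). Advance 4.
Byte at offset 17: 0xE5 = 11100101 → 3-byte char (#7). Advance 3.
Reached end at offset 20 after 7 code points.

7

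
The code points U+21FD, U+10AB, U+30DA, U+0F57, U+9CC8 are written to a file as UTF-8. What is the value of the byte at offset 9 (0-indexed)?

0xE0

U+21FD → 3-byte form E2 87 BD at offsets 0–2.
U+10AB → 3-byte form E1 82 AB at offsets 3–5.
U+30DA → 3-byte form E3 83 9A at offsets 6–8.
U+0F57 → 3-byte form E0 BD 97 at offsets 9–11.
Offset 9 falls in char 4's range; it's byte 1 of E0 BD 97 = 0xE0.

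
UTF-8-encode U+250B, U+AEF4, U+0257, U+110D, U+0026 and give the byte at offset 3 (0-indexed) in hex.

U+250B → 3-byte form E2 94 8B at offsets 0–2.
U+AEF4 → 3-byte form EA BB B4 at offsets 3–5.
Offset 3 falls in char 2's range; it's byte 1 of EA BB B4 = 0xEA.

0xEA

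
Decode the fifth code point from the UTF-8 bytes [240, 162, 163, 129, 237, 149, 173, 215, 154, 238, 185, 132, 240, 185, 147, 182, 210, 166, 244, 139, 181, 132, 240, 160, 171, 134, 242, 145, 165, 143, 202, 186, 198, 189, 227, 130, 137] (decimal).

U+394F6

Offset 0: leading byte 0xF0 = 11110000 → 4-byte char #1 = F0 A2 A3 81.
Offset 4: leading byte 0xED = 11101101 → 3-byte char #2 = ED 95 AD.
Offset 7: leading byte 0xD7 = 11010111 → 2-byte char #3 = D7 9A.
Offset 9: leading byte 0xEE = 11101110 → 3-byte char #4 = EE B9 84.
Offset 12: leading byte 0xF0 = 11110000 → 4-byte char #5 = F0 B9 93 B6.
Leading byte 0xF0 = 11110000 matches 11110xxx → 4-byte sequence.
Byte 1: 0xF0 = 11110000, payload 000 (3 bits).
Byte 2: 0xB9 = 10111001 (10xxxxxx ✓), payload 111001.
Byte 3: 0x93 = 10010011 (10xxxxxx ✓), payload 010011.
Byte 4: 0xB6 = 10110110 (10xxxxxx ✓), payload 110110.
Concatenate: 000111001010011110110 = 0x394F6 (21 bits → U+394F6).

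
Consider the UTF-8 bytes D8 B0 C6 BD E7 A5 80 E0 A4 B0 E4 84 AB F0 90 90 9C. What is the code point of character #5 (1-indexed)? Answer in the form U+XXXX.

Offset 0: leading byte 0xD8 = 11011000 → 2-byte char #1 = D8 B0.
Offset 2: leading byte 0xC6 = 11000110 → 2-byte char #2 = C6 BD.
Offset 4: leading byte 0xE7 = 11100111 → 3-byte char #3 = E7 A5 80.
Offset 7: leading byte 0xE0 = 11100000 → 3-byte char #4 = E0 A4 B0.
Offset 10: leading byte 0xE4 = 11100100 → 3-byte char #5 = E4 84 AB.
Leading byte 0xE4 = 11100100 matches 1110xxxx → 3-byte sequence.
Byte 1: 0xE4 = 11100100, payload 0100 (4 bits).
Byte 2: 0x84 = 10000100 (10xxxxxx ✓), payload 000100.
Byte 3: 0xAB = 10101011 (10xxxxxx ✓), payload 101011.
Concatenate: 0100000100101011 = 0x412B (16 bits → U+412B).

U+412B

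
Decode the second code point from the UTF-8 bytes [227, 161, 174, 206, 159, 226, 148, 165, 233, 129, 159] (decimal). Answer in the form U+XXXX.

U+039F

Offset 0: leading byte 0xE3 = 11100011 → 3-byte char #1 = E3 A1 AE.
Offset 3: leading byte 0xCE = 11001110 → 2-byte char #2 = CE 9F.
Leading byte 0xCE = 11001110 matches 110xxxxx → 2-byte sequence.
Byte 1: 0xCE = 11001110, payload 01110 (5 bits).
Byte 2: 0x9F = 10011111 (10xxxxxx ✓), payload 011111.
Concatenate: 01110011111 = 0x39F (11 bits → U+039F).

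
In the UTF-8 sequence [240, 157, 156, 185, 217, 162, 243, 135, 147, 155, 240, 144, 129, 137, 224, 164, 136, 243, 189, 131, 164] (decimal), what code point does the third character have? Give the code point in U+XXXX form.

Offset 0: leading byte 0xF0 = 11110000 → 4-byte char #1 = F0 9D 9C B9.
Offset 4: leading byte 0xD9 = 11011001 → 2-byte char #2 = D9 A2.
Offset 6: leading byte 0xF3 = 11110011 → 4-byte char #3 = F3 87 93 9B.
Leading byte 0xF3 = 11110011 matches 11110xxx → 4-byte sequence.
Byte 1: 0xF3 = 11110011, payload 011 (3 bits).
Byte 2: 0x87 = 10000111 (10xxxxxx ✓), payload 000111.
Byte 3: 0x93 = 10010011 (10xxxxxx ✓), payload 010011.
Byte 4: 0x9B = 10011011 (10xxxxxx ✓), payload 011011.
Concatenate: 011000111010011011011 = 0xC74DB (21 bits → U+C74DB).

U+C74DB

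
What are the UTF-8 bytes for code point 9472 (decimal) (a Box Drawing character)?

U+2500 = 0x2500 = 9472 decimal. In range U+0800–U+FFFF → 3-byte form: 1110xxxx 10xxxxxx 10xxxxxx.
Binary (16 bits): 0010010100000000.
Split 4+6+6: 0010 | 010100 | 000000.
Byte 1: 11100010 = 0xE2.
Byte 2: 10010100 = 0x94.
Byte 3: 10000000 = 0x80.

E2 94 80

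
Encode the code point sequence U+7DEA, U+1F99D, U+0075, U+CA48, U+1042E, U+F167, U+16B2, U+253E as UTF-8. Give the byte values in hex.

E7 B7 AA F0 9F A6 9D 75 EC A9 88 F0 90 90 AE EF 85 A7 E1 9A B2 E2 94 BE

U+7DEA: 3-byte form → E7 B7 AA.
U+1F99D: 4-byte form → F0 9F A6 9D.
U+0075: 1-byte form → 75.
U+CA48: 3-byte form → EC A9 88.
U+1042E: 4-byte form → F0 90 90 AE.
U+F167: 3-byte form → EF 85 A7.
U+16B2: 3-byte form → E1 9A B2.
U+253E: 3-byte form → E2 94 BE.
Concatenated (24 bytes): E7 B7 AA F0 9F A6 9D 75 EC A9 88 F0 90 90 AE EF 85 A7 E1 9A B2 E2 94 BE.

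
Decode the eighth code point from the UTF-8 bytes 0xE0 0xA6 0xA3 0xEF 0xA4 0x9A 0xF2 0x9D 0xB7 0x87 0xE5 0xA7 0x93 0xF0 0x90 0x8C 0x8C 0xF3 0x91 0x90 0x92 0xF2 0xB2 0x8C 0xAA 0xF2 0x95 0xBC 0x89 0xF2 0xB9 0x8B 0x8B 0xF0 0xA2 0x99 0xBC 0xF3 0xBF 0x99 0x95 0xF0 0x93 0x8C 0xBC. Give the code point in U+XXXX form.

U+95F09

Offset 0: leading byte 0xE0 = 11100000 → 3-byte char #1 = E0 A6 A3.
Offset 3: leading byte 0xEF = 11101111 → 3-byte char #2 = EF A4 9A.
Offset 6: leading byte 0xF2 = 11110010 → 4-byte char #3 = F2 9D B7 87.
Offset 10: leading byte 0xE5 = 11100101 → 3-byte char #4 = E5 A7 93.
Offset 13: leading byte 0xF0 = 11110000 → 4-byte char #5 = F0 90 8C 8C.
Offset 17: leading byte 0xF3 = 11110011 → 4-byte char #6 = F3 91 90 92.
Offset 21: leading byte 0xF2 = 11110010 → 4-byte char #7 = F2 B2 8C AA.
Offset 25: leading byte 0xF2 = 11110010 → 4-byte char #8 = F2 95 BC 89.
Leading byte 0xF2 = 11110010 matches 11110xxx → 4-byte sequence.
Byte 1: 0xF2 = 11110010, payload 010 (3 bits).
Byte 2: 0x95 = 10010101 (10xxxxxx ✓), payload 010101.
Byte 3: 0xBC = 10111100 (10xxxxxx ✓), payload 111100.
Byte 4: 0x89 = 10001001 (10xxxxxx ✓), payload 001001.
Concatenate: 010010101111100001001 = 0x95F09 (21 bits → U+95F09).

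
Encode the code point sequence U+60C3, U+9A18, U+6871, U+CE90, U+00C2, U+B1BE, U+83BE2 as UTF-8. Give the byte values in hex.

E6 83 83 E9 A8 98 E6 A1 B1 EC BA 90 C3 82 EB 86 BE F2 83 AF A2

U+60C3: 3-byte form → E6 83 83.
U+9A18: 3-byte form → E9 A8 98.
U+6871: 3-byte form → E6 A1 B1.
U+CE90: 3-byte form → EC BA 90.
U+00C2: 2-byte form → C3 82.
U+B1BE: 3-byte form → EB 86 BE.
U+83BE2: 4-byte form → F2 83 AF A2.
Concatenated (21 bytes): E6 83 83 E9 A8 98 E6 A1 B1 EC BA 90 C3 82 EB 86 BE F2 83 AF A2.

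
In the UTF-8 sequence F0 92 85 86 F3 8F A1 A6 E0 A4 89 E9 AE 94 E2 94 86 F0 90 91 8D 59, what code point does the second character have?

U+CF866

Offset 0: leading byte 0xF0 = 11110000 → 4-byte char #1 = F0 92 85 86.
Offset 4: leading byte 0xF3 = 11110011 → 4-byte char #2 = F3 8F A1 A6.
Leading byte 0xF3 = 11110011 matches 11110xxx → 4-byte sequence.
Byte 1: 0xF3 = 11110011, payload 011 (3 bits).
Byte 2: 0x8F = 10001111 (10xxxxxx ✓), payload 001111.
Byte 3: 0xA1 = 10100001 (10xxxxxx ✓), payload 100001.
Byte 4: 0xA6 = 10100110 (10xxxxxx ✓), payload 100110.
Concatenate: 011001111100001100110 = 0xCF866 (21 bits → U+CF866).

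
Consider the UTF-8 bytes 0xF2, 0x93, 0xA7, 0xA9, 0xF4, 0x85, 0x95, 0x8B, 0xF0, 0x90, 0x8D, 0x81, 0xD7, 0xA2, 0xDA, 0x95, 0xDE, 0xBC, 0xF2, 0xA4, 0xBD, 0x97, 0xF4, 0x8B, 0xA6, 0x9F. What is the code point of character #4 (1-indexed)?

Offset 0: leading byte 0xF2 = 11110010 → 4-byte char #1 = F2 93 A7 A9.
Offset 4: leading byte 0xF4 = 11110100 → 4-byte char #2 = F4 85 95 8B.
Offset 8: leading byte 0xF0 = 11110000 → 4-byte char #3 = F0 90 8D 81.
Offset 12: leading byte 0xD7 = 11010111 → 2-byte char #4 = D7 A2.
Leading byte 0xD7 = 11010111 matches 110xxxxx → 2-byte sequence.
Byte 1: 0xD7 = 11010111, payload 10111 (5 bits).
Byte 2: 0xA2 = 10100010 (10xxxxxx ✓), payload 100010.
Concatenate: 10111100010 = 0x5E2 (11 bits → U+05E2).

U+05E2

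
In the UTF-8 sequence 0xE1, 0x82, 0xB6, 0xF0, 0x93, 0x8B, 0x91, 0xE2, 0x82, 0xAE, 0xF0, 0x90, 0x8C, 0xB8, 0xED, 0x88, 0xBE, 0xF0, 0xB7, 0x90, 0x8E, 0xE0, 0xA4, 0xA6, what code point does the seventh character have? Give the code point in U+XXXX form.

U+0926

Offset 0: leading byte 0xE1 = 11100001 → 3-byte char #1 = E1 82 B6.
Offset 3: leading byte 0xF0 = 11110000 → 4-byte char #2 = F0 93 8B 91.
Offset 7: leading byte 0xE2 = 11100010 → 3-byte char #3 = E2 82 AE.
Offset 10: leading byte 0xF0 = 11110000 → 4-byte char #4 = F0 90 8C B8.
Offset 14: leading byte 0xED = 11101101 → 3-byte char #5 = ED 88 BE.
Offset 17: leading byte 0xF0 = 11110000 → 4-byte char #6 = F0 B7 90 8E.
Offset 21: leading byte 0xE0 = 11100000 → 3-byte char #7 = E0 A4 A6.
Leading byte 0xE0 = 11100000 matches 1110xxxx → 3-byte sequence.
Byte 1: 0xE0 = 11100000, payload 0000 (4 bits).
Byte 2: 0xA4 = 10100100 (10xxxxxx ✓), payload 100100.
Byte 3: 0xA6 = 10100110 (10xxxxxx ✓), payload 100110.
Concatenate: 0000100100100110 = 0x926 (16 bits → U+0926).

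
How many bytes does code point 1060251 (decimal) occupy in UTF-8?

U+102D9B = 0x102D9B. UTF-8 uses 1 byte below 0x80, 2 below 0x800, 3 below 0x10000, 4 up to 0x10FFFF. 0x102D9B is in U+10000–U+10FFFF → 4 bytes.

4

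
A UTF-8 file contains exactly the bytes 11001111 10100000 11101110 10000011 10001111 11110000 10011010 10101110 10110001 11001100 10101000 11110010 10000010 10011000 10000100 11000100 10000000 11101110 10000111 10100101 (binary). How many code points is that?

Byte at offset 0: 0xCF = 11001111 → 2-byte char (#1). Advance 2.
Byte at offset 2: 0xEE = 11101110 → 3-byte char (#2). Advance 3.
Byte at offset 5: 0xF0 = 11110000 → 4-byte char (#3). Advance 4.
Byte at offset 9: 0xCC = 11001100 → 2-byte char (#4). Advance 2.
Byte at offset 11: 0xF2 = 11110010 → 4-byte char (#5). Advance 4.
Byte at offset 15: 0xC4 = 11000100 → 2-byte char (#6). Advance 2.
Byte at offset 17: 0xEE = 11101110 → 3-byte char (#7). Advance 3.
Reached end at offset 20 after 7 code points.

7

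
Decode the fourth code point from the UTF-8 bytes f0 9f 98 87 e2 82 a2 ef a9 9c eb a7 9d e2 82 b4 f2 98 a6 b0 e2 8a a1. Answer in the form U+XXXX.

Offset 0: leading byte 0xF0 = 11110000 → 4-byte char #1 = F0 9F 98 87.
Offset 4: leading byte 0xE2 = 11100010 → 3-byte char #2 = E2 82 A2.
Offset 7: leading byte 0xEF = 11101111 → 3-byte char #3 = EF A9 9C.
Offset 10: leading byte 0xEB = 11101011 → 3-byte char #4 = EB A7 9D.
Leading byte 0xEB = 11101011 matches 1110xxxx → 3-byte sequence.
Byte 1: 0xEB = 11101011, payload 1011 (4 bits).
Byte 2: 0xA7 = 10100111 (10xxxxxx ✓), payload 100111.
Byte 3: 0x9D = 10011101 (10xxxxxx ✓), payload 011101.
Concatenate: 1011100111011101 = 0xB9DD (16 bits → U+B9DD).

U+B9DD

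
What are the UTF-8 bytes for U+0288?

CA 88

U+0288 = 0x288 = 648 decimal. In range U+0080–U+07FF → 2-byte form: 110xxxxx 10xxxxxx.
Binary (11 bits): 01010001000.
Split 5+6: 01010 | 001000.
Byte 1: 11001010 = 0xCA.
Byte 2: 10001000 = 0x88.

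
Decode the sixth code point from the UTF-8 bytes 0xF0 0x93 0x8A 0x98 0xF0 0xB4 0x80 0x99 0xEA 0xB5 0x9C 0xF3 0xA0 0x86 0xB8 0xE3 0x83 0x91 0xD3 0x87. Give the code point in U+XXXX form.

U+04C7

Offset 0: leading byte 0xF0 = 11110000 → 4-byte char #1 = F0 93 8A 98.
Offset 4: leading byte 0xF0 = 11110000 → 4-byte char #2 = F0 B4 80 99.
Offset 8: leading byte 0xEA = 11101010 → 3-byte char #3 = EA B5 9C.
Offset 11: leading byte 0xF3 = 11110011 → 4-byte char #4 = F3 A0 86 B8.
Offset 15: leading byte 0xE3 = 11100011 → 3-byte char #5 = E3 83 91.
Offset 18: leading byte 0xD3 = 11010011 → 2-byte char #6 = D3 87.
Leading byte 0xD3 = 11010011 matches 110xxxxx → 2-byte sequence.
Byte 1: 0xD3 = 11010011, payload 10011 (5 bits).
Byte 2: 0x87 = 10000111 (10xxxxxx ✓), payload 000111.
Concatenate: 10011000111 = 0x4C7 (11 bits → U+04C7).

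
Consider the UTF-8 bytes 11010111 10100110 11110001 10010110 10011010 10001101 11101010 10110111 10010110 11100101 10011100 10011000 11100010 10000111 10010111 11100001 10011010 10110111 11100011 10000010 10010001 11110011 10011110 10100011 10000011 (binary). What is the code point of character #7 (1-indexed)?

Offset 0: leading byte 0xD7 = 11010111 → 2-byte char #1 = D7 A6.
Offset 2: leading byte 0xF1 = 11110001 → 4-byte char #2 = F1 96 9A 8D.
Offset 6: leading byte 0xEA = 11101010 → 3-byte char #3 = EA B7 96.
Offset 9: leading byte 0xE5 = 11100101 → 3-byte char #4 = E5 9C 98.
Offset 12: leading byte 0xE2 = 11100010 → 3-byte char #5 = E2 87 97.
Offset 15: leading byte 0xE1 = 11100001 → 3-byte char #6 = E1 9A B7.
Offset 18: leading byte 0xE3 = 11100011 → 3-byte char #7 = E3 82 91.
Leading byte 0xE3 = 11100011 matches 1110xxxx → 3-byte sequence.
Byte 1: 0xE3 = 11100011, payload 0011 (4 bits).
Byte 2: 0x82 = 10000010 (10xxxxxx ✓), payload 000010.
Byte 3: 0x91 = 10010001 (10xxxxxx ✓), payload 010001.
Concatenate: 0011000010010001 = 0x3091 (16 bits → U+3091).

U+3091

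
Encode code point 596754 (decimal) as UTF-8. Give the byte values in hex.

U+91B12 = 0x91B12 = 596754 decimal. In range U+10000–U+10FFFF → 4-byte form: 11110xxx 10xxxxxx 10xxxxxx 10xxxxxx.
Binary (21 bits): 010010001101100010010.
Split 3+6+6+6: 010 | 010001 | 101100 | 010010.
Byte 1: 11110010 = 0xF2.
Byte 2: 10010001 = 0x91.
Byte 3: 10101100 = 0xAC.
Byte 4: 10010010 = 0x92.

F2 91 AC 92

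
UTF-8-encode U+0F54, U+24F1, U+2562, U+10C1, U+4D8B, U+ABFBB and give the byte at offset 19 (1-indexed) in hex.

1-indexed offset 19 is 0-indexed offset 18.
U+0F54 → 3-byte form E0 BD 94 at offsets 0–2.
U+24F1 → 3-byte form E2 93 B1 at offsets 3–5.
U+2562 → 3-byte form E2 95 A2 at offsets 6–8.
U+10C1 → 3-byte form E1 83 81 at offsets 9–11.
U+4D8B → 3-byte form E4 B6 8B at offsets 12–14.
U+ABFBB → 4-byte form F2 AB BE BB at offsets 15–18.
Offset 18 falls in char 6's range; it's byte 4 of F2 AB BE BB = 0xBB.

0xBB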